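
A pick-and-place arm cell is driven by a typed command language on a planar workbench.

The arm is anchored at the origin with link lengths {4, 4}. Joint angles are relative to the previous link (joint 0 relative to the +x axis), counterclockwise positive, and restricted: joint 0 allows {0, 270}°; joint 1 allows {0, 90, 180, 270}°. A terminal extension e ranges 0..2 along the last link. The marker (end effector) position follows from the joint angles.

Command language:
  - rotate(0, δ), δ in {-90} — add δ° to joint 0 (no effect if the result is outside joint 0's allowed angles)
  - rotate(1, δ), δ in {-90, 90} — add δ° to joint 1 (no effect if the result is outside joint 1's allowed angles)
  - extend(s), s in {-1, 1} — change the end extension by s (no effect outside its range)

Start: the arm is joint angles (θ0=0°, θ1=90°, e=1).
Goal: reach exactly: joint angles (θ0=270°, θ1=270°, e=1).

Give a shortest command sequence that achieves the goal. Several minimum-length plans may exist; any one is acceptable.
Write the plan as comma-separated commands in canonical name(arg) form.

t0: joint angles (θ0=0°, θ1=90°, e=1)
t=1 rotate(0, -90) ⇒ joint angles (θ0=270°, θ1=90°, e=1)
t=2 rotate(1, -90) ⇒ joint angles (θ0=270°, θ1=0°, e=1)
t=3 rotate(1, -90) ⇒ joint angles (θ0=270°, θ1=270°, e=1)
nothing shorter than 3 reaches the goal.

rotate(0, -90), rotate(1, -90), rotate(1, -90)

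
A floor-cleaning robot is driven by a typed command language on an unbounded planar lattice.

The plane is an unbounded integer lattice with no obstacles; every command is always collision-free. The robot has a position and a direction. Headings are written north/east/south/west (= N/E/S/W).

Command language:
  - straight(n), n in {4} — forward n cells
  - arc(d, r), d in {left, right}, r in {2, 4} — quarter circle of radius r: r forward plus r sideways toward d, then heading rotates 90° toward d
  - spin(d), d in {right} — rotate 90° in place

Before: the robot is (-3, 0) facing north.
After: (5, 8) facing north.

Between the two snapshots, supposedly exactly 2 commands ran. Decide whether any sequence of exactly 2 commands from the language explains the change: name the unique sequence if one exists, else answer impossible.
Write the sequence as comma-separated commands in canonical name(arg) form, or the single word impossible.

key: running arc(left, 4) before arc(right, 4) would end elsewhere — order is forced
from: (-3, 0) facing north
step 1 (arc(right, 4)): (1, 4) facing east
step 2 (arc(left, 4)): (5, 8) facing north
uniquely the one of 36 2-step routes that fits.

arc(right, 4), arc(left, 4)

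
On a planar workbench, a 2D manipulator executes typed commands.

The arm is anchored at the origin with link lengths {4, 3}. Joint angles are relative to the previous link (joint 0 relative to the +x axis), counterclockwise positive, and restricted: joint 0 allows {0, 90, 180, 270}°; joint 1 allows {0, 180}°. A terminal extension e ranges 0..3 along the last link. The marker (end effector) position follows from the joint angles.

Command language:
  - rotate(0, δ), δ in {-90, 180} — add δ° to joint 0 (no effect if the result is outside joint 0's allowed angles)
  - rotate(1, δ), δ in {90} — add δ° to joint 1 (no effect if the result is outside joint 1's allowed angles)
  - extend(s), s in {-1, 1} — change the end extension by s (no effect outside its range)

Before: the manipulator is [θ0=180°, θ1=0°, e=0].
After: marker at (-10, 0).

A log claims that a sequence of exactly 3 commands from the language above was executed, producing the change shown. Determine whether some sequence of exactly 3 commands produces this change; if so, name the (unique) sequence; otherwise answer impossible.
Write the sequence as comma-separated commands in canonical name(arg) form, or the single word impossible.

begin: [θ0=180°, θ1=0°, e=0]
step 1 (extend(1)): [θ0=180°, θ1=0°, e=1]
step 2 (extend(1)): [θ0=180°, θ1=0°, e=2]
step 3 (extend(1)): [θ0=180°, θ1=0°, e=3]
no rival 3-sequence matches.

extend(1), extend(1), extend(1)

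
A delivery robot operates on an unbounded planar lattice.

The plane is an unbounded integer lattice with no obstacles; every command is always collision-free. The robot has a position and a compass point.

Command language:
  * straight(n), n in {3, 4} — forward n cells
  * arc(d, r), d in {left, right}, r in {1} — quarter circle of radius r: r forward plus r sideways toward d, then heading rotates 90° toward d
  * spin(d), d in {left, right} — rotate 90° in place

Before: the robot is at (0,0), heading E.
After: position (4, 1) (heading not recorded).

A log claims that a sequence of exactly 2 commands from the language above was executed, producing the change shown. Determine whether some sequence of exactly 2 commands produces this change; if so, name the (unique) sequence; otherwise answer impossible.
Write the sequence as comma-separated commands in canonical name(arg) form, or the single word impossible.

key: order matters: swapping straight(3) and arc(left, 1) lands elsewhere
initial: at (0,0), heading E
1. straight(3) → at (3,0), heading E
2. arc(left, 1) → at (4,1), heading N
no other 2-command option fits: unique.

straight(3), arc(left, 1)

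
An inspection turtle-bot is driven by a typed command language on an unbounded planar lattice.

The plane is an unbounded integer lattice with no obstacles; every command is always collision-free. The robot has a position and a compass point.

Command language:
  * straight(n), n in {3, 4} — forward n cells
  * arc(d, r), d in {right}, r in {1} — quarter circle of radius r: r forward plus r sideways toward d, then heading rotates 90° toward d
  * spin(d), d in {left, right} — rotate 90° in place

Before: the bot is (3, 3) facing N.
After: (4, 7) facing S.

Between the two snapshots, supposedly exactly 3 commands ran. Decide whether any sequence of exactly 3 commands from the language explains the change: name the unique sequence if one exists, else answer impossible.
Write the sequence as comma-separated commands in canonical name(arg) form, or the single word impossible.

straight(3), arc(right, 1), spin(right)

key: order matters: swapping straight(3) and spin(right) lands elsewhere
t0: (3, 3) facing N
[1] after straight(3): (3, 6) facing N
[2] after arc(right, 1): (4, 7) facing E
[3] after spin(right): (4, 7) facing S
no other 3-command option fits: unique.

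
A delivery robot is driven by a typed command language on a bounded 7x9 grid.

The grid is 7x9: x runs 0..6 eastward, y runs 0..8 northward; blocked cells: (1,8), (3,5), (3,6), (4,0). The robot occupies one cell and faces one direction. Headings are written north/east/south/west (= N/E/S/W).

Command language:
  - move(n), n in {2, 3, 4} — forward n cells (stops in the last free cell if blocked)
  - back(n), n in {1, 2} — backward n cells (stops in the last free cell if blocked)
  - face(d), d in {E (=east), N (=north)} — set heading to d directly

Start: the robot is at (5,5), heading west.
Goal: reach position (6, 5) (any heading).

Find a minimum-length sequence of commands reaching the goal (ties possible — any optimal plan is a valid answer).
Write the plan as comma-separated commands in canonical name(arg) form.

initial: at (5,5), heading west
1. back(2) → at (6,5), heading west
minimal: 1 command(s), checked below 1.

back(2)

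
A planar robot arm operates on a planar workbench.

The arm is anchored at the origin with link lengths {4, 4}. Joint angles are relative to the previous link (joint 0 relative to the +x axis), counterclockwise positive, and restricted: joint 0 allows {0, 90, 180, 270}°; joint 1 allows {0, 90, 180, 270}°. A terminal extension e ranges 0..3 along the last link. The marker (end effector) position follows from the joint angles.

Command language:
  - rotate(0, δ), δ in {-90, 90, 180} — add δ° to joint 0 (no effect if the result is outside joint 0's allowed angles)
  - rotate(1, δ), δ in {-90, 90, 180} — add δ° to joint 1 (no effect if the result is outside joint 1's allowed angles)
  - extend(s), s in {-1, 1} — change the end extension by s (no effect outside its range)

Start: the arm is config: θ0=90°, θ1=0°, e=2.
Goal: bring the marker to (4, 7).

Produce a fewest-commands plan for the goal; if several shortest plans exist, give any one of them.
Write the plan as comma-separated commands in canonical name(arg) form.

initial: config: θ0=90°, θ1=0°, e=2
[1] after rotate(1, 90): config: θ0=90°, θ1=90°, e=2
[2] after extend(1): config: θ0=90°, θ1=90°, e=3
[3] after rotate(0, -90): config: θ0=0°, θ1=90°, e=3
no 2-step plan works, so 3 is optimal.

rotate(1, 90), extend(1), rotate(0, -90)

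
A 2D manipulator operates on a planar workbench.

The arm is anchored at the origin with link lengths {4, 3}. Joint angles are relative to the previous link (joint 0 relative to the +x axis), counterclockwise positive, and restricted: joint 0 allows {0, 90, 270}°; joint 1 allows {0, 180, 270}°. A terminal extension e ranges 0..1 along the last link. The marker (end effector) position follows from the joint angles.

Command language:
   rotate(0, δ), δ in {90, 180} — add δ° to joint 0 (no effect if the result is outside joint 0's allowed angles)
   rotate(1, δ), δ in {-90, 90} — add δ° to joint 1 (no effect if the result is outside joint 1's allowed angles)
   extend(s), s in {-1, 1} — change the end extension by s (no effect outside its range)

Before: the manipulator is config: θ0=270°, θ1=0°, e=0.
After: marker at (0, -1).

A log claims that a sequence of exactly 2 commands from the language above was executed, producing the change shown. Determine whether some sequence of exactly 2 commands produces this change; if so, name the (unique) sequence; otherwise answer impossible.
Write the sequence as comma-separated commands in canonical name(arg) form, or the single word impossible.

begin: config: θ0=270°, θ1=0°, e=0
step 1 (rotate(1, -90)): config: θ0=270°, θ1=270°, e=0
step 2 (rotate(1, -90)): config: θ0=270°, θ1=180°, e=0
no rival 2-sequence matches.

rotate(1, -90), rotate(1, -90)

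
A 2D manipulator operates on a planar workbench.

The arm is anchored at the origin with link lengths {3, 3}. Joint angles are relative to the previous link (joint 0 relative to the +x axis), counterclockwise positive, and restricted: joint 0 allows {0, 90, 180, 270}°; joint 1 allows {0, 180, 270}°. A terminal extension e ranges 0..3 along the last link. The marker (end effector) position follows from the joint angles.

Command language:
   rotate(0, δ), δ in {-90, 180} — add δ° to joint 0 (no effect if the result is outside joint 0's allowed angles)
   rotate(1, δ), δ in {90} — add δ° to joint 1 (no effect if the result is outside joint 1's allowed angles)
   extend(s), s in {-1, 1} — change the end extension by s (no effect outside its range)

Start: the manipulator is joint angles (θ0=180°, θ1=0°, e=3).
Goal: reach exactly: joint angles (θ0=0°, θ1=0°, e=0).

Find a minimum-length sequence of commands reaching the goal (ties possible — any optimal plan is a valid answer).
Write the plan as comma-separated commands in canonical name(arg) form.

extend(-1), extend(-1), extend(-1), rotate(0, 180)

from: joint angles (θ0=180°, θ1=0°, e=3)
step 1 (extend(-1)): joint angles (θ0=180°, θ1=0°, e=2)
step 2 (extend(-1)): joint angles (θ0=180°, θ1=0°, e=1)
step 3 (extend(-1)): joint angles (θ0=180°, θ1=0°, e=0)
step 4 (rotate(0, 180)): joint angles (θ0=0°, θ1=0°, e=0)
shorter routes all fall short; 4 is best.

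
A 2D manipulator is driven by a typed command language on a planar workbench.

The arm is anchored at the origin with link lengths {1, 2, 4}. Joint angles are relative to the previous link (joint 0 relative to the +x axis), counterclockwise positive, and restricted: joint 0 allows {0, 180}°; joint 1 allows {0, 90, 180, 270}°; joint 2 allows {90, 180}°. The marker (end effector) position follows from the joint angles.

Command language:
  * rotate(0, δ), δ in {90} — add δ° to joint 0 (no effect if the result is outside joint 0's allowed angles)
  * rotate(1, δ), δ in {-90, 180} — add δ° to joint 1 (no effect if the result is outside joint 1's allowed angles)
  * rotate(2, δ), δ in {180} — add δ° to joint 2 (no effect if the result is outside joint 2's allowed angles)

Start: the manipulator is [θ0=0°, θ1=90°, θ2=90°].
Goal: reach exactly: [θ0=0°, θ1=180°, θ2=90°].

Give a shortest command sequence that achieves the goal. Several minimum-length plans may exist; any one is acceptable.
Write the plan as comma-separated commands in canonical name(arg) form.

start: [θ0=0°, θ1=90°, θ2=90°]
step 1 (rotate(1, 180)): [θ0=0°, θ1=270°, θ2=90°]
step 2 (rotate(1, -90)): [θ0=0°, θ1=180°, θ2=90°]
nothing shorter than 2 reaches the goal.

rotate(1, 180), rotate(1, -90)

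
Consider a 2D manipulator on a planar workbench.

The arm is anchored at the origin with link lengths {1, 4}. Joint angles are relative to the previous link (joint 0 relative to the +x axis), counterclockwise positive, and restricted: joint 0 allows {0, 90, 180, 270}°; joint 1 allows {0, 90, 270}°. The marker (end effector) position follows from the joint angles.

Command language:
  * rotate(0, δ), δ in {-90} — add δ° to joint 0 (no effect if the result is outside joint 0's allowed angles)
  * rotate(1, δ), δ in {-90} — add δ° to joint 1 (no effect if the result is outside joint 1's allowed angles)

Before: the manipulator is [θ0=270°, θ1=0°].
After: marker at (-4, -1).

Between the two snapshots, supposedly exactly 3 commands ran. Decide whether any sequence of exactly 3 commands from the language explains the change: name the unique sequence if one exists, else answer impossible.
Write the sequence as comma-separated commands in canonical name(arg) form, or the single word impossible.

begin: [θ0=270°, θ1=0°]
t=1 rotate(1, -90) ⇒ [θ0=270°, θ1=270°]
t=2 rotate(1, -90) ⇒ [θ0=270°, θ1=270°]
t=3 rotate(1, -90) ⇒ [θ0=270°, θ1=270°]
uniquely the one of 8 3-step routes that fits.

rotate(1, -90), rotate(1, -90), rotate(1, -90)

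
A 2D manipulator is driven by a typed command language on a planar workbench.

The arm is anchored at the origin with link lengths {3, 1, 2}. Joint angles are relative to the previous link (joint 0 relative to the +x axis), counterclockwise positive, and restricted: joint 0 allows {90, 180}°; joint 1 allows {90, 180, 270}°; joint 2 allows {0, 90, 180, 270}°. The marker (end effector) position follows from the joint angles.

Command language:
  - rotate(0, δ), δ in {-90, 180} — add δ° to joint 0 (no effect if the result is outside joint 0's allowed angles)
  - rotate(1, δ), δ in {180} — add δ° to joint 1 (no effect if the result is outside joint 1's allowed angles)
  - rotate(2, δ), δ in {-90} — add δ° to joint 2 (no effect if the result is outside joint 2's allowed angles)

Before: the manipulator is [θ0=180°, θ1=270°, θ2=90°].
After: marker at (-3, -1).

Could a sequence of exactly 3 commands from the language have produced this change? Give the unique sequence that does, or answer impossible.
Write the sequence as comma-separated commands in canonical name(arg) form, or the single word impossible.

initial: [θ0=180°, θ1=270°, θ2=90°]
t=1 rotate(2, -90) ⇒ [θ0=180°, θ1=270°, θ2=0°]
t=2 rotate(2, -90) ⇒ [θ0=180°, θ1=270°, θ2=270°]
t=3 rotate(2, -90) ⇒ [θ0=180°, θ1=270°, θ2=180°]
uniquely the one of 64 3-step routes that fits.

rotate(2, -90), rotate(2, -90), rotate(2, -90)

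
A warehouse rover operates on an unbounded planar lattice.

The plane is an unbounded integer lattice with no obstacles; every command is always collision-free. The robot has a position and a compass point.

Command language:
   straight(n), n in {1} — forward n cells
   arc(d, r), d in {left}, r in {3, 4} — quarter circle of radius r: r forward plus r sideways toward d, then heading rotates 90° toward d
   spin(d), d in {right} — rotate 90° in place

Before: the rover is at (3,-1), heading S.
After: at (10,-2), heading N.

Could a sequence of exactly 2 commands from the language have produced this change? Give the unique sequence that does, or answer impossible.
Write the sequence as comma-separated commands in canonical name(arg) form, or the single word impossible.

key: position moved to (10,-2) AND the heading swung to N — translation plus rotation needed
start: at (3,-1), heading S
[1] after arc(left, 4): at (7,-5), heading E
[2] after arc(left, 3): at (10,-2), heading N
all 16 alternatives checked — unique.

arc(left, 4), arc(left, 3)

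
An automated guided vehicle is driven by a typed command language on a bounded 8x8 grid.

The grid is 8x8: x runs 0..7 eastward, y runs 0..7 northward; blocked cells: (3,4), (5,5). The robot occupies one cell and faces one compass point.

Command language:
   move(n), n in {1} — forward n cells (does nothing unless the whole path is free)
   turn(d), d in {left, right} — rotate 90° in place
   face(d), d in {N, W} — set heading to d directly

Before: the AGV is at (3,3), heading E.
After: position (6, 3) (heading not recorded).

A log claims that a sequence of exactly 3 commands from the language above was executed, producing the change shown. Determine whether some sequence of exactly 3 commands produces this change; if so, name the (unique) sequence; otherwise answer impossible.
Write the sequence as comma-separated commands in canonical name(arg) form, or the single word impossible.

from: at (3,3), heading E
[1] after move(1): at (4,3), heading E
[2] after move(1): at (5,3), heading E
[3] after move(1): at (6,3), heading E
all 125 alternatives checked — unique.

move(1), move(1), move(1)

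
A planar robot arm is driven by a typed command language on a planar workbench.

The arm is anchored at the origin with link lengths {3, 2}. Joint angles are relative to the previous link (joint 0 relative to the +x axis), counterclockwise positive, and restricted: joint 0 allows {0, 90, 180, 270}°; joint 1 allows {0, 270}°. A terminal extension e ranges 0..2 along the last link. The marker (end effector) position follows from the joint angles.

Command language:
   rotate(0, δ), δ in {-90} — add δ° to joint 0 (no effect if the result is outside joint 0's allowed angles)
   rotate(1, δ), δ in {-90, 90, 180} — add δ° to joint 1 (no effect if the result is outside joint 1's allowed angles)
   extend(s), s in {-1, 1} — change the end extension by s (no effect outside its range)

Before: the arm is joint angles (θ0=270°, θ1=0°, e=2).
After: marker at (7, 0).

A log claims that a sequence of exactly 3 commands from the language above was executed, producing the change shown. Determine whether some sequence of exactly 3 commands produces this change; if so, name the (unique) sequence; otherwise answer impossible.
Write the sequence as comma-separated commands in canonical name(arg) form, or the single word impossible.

from: joint angles (θ0=270°, θ1=0°, e=2)
t=1 rotate(0, -90) ⇒ joint angles (θ0=180°, θ1=0°, e=2)
t=2 rotate(0, -90) ⇒ joint angles (θ0=90°, θ1=0°, e=2)
t=3 rotate(0, -90) ⇒ joint angles (θ0=0°, θ1=0°, e=2)
all 216 alternatives checked — unique.

rotate(0, -90), rotate(0, -90), rotate(0, -90)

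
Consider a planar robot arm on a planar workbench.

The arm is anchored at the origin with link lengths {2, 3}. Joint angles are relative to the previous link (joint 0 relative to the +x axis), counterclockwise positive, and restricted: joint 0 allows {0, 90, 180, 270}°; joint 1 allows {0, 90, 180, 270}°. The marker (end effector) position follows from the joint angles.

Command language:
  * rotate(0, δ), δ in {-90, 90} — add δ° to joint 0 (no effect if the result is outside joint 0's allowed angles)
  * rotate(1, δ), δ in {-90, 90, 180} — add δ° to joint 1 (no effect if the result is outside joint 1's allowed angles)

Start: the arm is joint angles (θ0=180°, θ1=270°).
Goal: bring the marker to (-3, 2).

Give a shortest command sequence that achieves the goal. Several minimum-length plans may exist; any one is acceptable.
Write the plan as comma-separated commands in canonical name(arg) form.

rotate(0, -90), rotate(1, 180)

begin: joint angles (θ0=180°, θ1=270°)
[1] after rotate(0, -90): joint angles (θ0=90°, θ1=270°)
[2] after rotate(1, 180): joint angles (θ0=90°, θ1=90°)
shorter routes all fall short; 2 is best.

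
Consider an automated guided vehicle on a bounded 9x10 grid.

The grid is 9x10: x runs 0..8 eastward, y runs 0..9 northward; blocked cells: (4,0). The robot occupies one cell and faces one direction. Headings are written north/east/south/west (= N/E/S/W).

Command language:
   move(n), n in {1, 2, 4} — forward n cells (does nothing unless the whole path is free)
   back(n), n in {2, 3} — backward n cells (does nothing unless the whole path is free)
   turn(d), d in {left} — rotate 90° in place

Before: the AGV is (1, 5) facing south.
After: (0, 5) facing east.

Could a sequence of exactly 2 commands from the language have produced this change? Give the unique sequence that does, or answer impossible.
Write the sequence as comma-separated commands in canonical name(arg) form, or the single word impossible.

checked all 2-command options: none fits.

impossible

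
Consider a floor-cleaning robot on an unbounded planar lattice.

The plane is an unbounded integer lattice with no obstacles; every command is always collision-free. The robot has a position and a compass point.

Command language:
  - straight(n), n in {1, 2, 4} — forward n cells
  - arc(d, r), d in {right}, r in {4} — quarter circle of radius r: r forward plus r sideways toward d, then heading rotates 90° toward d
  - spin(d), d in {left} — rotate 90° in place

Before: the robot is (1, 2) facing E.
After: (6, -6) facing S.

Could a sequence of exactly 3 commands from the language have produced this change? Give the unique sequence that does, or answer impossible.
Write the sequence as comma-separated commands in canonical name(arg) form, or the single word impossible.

straight(1), arc(right, 4), straight(4)

key: position moved to (6,-6) AND the heading swung to S — translation plus rotation needed
initial: (1, 2) facing E
1. straight(1) → (2, 2) facing E
2. arc(right, 4) → (6, -2) facing S
3. straight(4) → (6, -6) facing S
uniquely the one of 125 3-step routes that fits.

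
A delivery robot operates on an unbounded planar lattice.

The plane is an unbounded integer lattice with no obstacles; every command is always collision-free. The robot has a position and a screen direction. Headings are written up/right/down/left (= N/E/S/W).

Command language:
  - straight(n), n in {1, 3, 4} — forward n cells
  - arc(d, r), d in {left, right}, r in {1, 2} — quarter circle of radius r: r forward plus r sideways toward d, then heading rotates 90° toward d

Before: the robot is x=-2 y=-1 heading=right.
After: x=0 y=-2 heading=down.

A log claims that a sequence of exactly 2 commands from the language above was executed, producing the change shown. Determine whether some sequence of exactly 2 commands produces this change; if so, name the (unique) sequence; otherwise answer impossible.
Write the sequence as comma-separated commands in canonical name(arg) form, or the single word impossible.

key: cell and facing (now S) both changed — the 2 commands mix motion and turning
begin: x=-2 y=-1 heading=right
1. straight(1) → x=-1 y=-1 heading=right
2. arc(right, 1) → x=0 y=-2 heading=down
all 49 alternatives checked — unique.

straight(1), arc(right, 1)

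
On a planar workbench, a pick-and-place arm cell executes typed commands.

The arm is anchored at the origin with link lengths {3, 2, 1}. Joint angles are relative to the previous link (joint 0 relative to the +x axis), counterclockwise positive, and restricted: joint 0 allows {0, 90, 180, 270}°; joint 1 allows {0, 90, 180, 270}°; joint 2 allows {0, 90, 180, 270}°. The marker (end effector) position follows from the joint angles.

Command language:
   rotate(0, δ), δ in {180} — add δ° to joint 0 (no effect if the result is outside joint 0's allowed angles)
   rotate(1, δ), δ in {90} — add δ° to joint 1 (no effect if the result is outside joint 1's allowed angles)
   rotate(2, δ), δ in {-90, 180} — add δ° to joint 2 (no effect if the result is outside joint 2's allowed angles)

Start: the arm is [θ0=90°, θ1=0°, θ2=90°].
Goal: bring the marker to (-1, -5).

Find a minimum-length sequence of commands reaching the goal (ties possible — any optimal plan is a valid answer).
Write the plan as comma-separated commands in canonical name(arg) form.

t0: [θ0=90°, θ1=0°, θ2=90°]
t=1 rotate(0, 180) ⇒ [θ0=270°, θ1=0°, θ2=90°]
t=2 rotate(2, 180) ⇒ [θ0=270°, θ1=0°, θ2=270°]
no 1-step plan works, so 2 is optimal.

rotate(0, 180), rotate(2, 180)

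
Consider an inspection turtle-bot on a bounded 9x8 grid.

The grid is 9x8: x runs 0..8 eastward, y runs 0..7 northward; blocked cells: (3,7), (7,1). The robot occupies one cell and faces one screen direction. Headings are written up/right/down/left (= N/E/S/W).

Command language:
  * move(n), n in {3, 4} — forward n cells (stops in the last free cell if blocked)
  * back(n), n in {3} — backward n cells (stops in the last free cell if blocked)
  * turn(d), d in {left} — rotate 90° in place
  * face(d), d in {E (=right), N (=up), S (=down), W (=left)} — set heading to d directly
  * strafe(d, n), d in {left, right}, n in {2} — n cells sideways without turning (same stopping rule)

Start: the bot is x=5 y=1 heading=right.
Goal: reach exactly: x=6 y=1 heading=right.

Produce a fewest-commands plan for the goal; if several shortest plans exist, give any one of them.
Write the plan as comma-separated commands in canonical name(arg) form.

begin: x=5 y=1 heading=right
t=1 move(3) ⇒ x=6 y=1 heading=right
shorter routes all fall short; 1 is best.

move(3)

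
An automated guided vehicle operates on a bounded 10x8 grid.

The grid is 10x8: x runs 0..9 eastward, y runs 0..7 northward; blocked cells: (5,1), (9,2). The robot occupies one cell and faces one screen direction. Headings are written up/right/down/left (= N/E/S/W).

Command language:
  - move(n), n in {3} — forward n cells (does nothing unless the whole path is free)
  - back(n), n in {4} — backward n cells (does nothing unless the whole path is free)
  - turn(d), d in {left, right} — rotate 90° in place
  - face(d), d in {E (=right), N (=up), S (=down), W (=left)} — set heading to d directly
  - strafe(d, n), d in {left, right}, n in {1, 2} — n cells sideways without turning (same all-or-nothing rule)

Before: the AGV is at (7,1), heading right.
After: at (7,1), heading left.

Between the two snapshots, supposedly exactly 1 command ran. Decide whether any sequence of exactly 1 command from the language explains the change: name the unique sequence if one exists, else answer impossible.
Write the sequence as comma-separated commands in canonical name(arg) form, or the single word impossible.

face(W)

key: parked at (7,1) the whole time — nothing moves the robot
begin: at (7,1), heading right
[1] after face(W): at (7,1), heading left
uniquely the one of 12 1-step routes that fits.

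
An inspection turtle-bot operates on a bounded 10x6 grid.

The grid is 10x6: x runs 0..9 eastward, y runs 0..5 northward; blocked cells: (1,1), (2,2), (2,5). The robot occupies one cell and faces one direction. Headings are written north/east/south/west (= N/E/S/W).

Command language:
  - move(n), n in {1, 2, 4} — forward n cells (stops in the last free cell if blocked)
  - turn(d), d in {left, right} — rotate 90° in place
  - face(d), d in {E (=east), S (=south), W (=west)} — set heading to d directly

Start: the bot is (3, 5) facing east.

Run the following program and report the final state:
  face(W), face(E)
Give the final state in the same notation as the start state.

(3, 5) facing east

begin: (3, 5) facing east
1. face(W) → (3, 5) facing west
2. face(E) → (3, 5) facing east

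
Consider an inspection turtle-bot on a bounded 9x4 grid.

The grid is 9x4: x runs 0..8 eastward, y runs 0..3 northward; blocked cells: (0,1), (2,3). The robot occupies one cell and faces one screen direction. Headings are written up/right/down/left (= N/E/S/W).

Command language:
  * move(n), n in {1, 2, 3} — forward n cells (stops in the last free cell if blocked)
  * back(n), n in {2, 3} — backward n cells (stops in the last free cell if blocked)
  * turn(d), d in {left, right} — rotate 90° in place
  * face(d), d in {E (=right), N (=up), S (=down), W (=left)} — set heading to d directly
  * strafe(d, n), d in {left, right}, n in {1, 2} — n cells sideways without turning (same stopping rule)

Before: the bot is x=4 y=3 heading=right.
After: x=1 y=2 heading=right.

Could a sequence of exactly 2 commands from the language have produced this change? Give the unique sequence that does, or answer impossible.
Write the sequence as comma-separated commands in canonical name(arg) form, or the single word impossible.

key: heading stays E — no command in the sequence turns
from: x=4 y=3 heading=right
[1] after strafe(right, 1): x=4 y=2 heading=right
[2] after back(3): x=1 y=2 heading=right
all 225 alternatives checked — unique.

strafe(right, 1), back(3)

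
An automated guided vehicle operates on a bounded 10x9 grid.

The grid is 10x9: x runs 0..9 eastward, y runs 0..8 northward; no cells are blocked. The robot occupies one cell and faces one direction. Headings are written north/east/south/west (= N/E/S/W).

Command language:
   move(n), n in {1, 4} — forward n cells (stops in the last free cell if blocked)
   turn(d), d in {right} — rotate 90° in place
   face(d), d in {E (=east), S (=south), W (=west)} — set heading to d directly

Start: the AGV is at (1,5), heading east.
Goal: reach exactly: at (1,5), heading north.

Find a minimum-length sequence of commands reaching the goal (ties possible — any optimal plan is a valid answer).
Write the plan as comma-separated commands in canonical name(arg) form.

start: at (1,5), heading east
step 1 (face(W)): at (1,5), heading west
step 2 (turn(right)): at (1,5), heading north
minimal: 2 command(s), checked below 2.

face(W), turn(right)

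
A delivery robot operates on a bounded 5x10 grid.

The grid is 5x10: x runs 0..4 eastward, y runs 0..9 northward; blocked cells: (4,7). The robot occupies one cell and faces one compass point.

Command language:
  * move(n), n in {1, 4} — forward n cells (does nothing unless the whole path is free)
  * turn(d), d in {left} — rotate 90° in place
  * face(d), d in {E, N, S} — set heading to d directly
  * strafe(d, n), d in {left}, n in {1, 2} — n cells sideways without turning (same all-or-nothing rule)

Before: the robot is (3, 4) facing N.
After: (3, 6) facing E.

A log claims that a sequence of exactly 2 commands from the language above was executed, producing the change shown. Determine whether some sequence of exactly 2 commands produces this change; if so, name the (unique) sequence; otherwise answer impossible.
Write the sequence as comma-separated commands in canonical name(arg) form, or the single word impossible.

face(E), strafe(left, 2)

key: cell and facing (now E) both changed — the 2 commands mix motion and turning
from: (3, 4) facing N
1. face(E) → (3, 4) facing E
2. strafe(left, 2) → (3, 6) facing E
all 64 alternatives checked — unique.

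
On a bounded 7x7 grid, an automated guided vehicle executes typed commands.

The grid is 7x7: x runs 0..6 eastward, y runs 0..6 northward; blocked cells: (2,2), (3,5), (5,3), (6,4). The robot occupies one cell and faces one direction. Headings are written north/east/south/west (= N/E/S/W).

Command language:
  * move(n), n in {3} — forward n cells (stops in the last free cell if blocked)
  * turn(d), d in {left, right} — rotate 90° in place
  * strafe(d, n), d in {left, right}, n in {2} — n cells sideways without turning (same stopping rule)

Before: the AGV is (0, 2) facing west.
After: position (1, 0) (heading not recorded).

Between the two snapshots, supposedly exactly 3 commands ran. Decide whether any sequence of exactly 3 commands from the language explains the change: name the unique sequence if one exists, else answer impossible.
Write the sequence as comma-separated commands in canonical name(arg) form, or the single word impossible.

turn(left), strafe(left, 2), move(3)

key: order matters: swapping turn(left) and move(3) lands elsewhere
t0: (0, 2) facing west
[1] after turn(left): (0, 2) facing south
[2] after strafe(left, 2): (1, 2) facing south
[3] after move(3): (1, 0) facing south
all 125 alternatives checked — unique.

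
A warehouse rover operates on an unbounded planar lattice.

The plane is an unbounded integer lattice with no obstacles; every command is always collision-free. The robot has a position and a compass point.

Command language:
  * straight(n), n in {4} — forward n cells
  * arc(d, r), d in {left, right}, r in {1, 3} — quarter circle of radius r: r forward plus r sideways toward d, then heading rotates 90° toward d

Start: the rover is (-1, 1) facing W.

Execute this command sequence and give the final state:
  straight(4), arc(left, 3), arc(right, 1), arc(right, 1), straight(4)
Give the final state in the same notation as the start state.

(-10, 2) facing N

from: (-1, 1) facing W
1. straight(4) → (-5, 1) facing W
2. arc(left, 3) → (-8, -2) facing S
3. arc(right, 1) → (-9, -3) facing W
4. arc(right, 1) → (-10, -2) facing N
5. straight(4) → (-10, 2) facing N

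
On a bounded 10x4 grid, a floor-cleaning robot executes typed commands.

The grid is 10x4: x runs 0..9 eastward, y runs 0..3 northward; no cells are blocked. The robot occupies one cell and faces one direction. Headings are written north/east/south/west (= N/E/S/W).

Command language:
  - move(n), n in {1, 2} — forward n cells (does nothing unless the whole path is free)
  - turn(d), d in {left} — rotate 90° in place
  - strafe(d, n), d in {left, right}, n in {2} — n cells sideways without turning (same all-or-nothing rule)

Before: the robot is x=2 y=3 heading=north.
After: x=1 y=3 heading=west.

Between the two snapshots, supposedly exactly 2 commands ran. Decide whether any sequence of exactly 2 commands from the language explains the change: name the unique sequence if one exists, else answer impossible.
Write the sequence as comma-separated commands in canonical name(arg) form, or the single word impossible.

key: running move(1) before turn(left) would end elsewhere — order is forced
initial: x=2 y=3 heading=north
1. turn(left) → x=2 y=3 heading=west
2. move(1) → x=1 y=3 heading=west
uniquely the one of 25 2-step routes that fits.

turn(left), move(1)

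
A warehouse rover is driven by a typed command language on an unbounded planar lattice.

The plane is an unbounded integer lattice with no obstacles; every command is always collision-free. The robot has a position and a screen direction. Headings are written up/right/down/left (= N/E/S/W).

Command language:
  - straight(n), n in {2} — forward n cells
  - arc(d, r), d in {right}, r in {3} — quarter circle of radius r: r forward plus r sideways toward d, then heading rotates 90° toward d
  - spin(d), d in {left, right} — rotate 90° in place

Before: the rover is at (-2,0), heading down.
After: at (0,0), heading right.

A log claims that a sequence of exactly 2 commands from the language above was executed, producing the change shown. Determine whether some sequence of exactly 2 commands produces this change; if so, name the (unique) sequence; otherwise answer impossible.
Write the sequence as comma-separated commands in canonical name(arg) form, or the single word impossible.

spin(left), straight(2)

key: cell and facing (now E) both changed — the 2 commands mix motion and turning
start: at (-2,0), heading down
step 1 (spin(left)): at (-2,0), heading right
step 2 (straight(2)): at (0,0), heading right
all 16 alternatives checked — unique.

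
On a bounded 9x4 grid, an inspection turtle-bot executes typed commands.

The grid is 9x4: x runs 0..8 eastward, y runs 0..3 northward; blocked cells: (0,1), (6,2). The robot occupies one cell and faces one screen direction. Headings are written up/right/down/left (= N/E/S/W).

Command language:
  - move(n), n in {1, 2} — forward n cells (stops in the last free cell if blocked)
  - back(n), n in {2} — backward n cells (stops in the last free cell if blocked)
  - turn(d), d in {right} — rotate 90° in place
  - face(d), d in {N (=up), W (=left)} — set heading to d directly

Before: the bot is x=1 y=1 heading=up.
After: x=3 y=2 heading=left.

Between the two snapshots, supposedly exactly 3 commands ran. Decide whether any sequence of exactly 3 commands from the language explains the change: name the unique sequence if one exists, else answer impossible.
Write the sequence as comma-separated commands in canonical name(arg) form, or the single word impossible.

key: position moved to (3,2) AND the heading swung to W — translation plus rotation needed
t0: x=1 y=1 heading=up
t=1 move(1) ⇒ x=1 y=2 heading=up
t=2 face(W) ⇒ x=1 y=2 heading=left
t=3 back(2) ⇒ x=3 y=2 heading=left
no other 3-command option fits: unique.

move(1), face(W), back(2)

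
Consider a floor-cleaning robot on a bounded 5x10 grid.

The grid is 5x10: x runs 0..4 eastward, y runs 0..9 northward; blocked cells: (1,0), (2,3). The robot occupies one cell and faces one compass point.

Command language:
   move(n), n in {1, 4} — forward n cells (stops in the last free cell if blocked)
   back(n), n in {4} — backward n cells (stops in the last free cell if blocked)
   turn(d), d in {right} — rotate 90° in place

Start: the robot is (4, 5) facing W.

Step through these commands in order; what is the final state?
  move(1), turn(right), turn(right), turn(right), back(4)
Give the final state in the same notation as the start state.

(3, 9) facing S

from: (4, 5) facing W
1. move(1) → (3, 5) facing W
2. turn(right) → (3, 5) facing N
3. turn(right) → (3, 5) facing E
4. turn(right) → (3, 5) facing S
5. back(4) → (3, 9) facing S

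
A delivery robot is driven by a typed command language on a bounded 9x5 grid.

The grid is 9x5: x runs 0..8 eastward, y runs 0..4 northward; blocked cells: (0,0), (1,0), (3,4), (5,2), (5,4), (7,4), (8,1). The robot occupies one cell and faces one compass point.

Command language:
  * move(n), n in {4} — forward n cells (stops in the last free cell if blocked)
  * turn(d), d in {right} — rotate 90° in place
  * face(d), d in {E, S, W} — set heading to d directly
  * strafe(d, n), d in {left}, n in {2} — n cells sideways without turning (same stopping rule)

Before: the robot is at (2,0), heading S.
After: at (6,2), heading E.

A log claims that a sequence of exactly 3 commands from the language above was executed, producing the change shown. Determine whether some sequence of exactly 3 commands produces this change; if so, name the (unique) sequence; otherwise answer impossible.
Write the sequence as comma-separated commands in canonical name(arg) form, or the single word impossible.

key: cell and facing (now E) both changed — the 3 commands mix motion and turning
begin: at (2,0), heading S
t=1 face(E) ⇒ at (2,0), heading E
t=2 move(4) ⇒ at (6,0), heading E
t=3 strafe(left, 2) ⇒ at (6,2), heading E
uniquely the one of 216 3-step routes that fits.

face(E), move(4), strafe(left, 2)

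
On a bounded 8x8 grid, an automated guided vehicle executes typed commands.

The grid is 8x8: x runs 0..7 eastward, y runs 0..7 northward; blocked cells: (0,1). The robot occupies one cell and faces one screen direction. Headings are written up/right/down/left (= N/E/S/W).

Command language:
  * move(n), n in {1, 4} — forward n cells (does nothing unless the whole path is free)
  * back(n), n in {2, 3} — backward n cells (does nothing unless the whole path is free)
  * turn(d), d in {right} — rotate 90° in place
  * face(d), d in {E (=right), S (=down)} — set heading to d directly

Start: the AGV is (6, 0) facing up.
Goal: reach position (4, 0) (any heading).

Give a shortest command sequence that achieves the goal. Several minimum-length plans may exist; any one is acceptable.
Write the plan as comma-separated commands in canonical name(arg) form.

start: (6, 0) facing up
1. turn(right) → (6, 0) facing right
2. back(2) → (4, 0) facing right
shorter routes all fall short; 2 is best.

turn(right), back(2)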